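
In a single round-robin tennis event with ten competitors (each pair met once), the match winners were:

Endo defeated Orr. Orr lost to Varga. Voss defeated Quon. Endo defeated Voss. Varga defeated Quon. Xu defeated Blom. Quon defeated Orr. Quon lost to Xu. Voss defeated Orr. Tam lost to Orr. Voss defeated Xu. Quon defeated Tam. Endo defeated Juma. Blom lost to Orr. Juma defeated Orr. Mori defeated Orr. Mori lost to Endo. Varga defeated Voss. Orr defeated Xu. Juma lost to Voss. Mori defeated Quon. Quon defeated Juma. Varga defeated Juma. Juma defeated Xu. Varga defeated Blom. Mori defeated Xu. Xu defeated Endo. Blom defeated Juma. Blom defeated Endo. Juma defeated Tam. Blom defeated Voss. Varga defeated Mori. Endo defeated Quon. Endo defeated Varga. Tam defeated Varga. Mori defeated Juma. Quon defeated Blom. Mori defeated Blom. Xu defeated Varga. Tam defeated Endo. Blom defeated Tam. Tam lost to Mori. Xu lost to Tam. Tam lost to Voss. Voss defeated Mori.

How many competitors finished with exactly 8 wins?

Win totals: Endo 6, Quon 4, Juma 3, Mori 6, Orr 3, Voss 6, Tam 3, Blom 4, Varga 6, Xu 4.
No competitor has exactly 8 wins.

0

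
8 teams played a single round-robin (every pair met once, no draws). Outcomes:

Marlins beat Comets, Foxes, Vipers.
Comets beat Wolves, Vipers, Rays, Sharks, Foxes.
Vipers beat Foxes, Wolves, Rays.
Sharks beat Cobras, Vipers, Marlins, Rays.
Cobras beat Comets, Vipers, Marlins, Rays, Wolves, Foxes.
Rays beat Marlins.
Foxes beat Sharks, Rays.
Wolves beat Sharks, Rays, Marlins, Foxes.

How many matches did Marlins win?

Marlins' results: beat Comets, Foxes, Vipers; lost to Cobras, Sharks, Rays, Wolves.
That is 3 wins.

3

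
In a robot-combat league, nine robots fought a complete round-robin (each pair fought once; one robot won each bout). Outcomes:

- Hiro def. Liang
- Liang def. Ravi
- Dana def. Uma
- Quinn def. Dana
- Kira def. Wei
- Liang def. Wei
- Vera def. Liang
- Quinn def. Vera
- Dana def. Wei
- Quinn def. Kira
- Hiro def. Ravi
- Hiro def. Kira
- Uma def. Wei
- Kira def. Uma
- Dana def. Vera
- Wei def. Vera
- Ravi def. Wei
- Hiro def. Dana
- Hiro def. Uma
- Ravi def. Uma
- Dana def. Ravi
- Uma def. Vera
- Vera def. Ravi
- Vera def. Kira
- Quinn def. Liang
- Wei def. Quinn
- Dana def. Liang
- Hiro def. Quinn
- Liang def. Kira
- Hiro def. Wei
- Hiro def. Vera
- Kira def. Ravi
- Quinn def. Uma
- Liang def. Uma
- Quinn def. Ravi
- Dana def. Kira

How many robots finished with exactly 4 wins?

1

Win totals: Vera 3, Dana 6, Hiro 8, Ravi 2, Liang 4, Uma 2, Wei 2, Kira 3, Quinn 6.
Exactly 4: Liang — 1 robot.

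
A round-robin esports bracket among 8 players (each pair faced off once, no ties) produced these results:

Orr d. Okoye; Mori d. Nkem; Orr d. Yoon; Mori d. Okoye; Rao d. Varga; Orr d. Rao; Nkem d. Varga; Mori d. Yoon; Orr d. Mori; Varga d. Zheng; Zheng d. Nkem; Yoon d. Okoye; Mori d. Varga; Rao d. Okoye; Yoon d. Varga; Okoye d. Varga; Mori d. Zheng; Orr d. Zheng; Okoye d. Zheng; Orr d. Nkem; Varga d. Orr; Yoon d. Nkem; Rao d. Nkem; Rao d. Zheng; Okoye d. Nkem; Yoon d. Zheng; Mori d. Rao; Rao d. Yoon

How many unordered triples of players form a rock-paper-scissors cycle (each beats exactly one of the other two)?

Win totals: Orr 6, Mori 6, Varga 2, Zheng 1, Rao 5, Okoye 3, Yoon 4, Nkem 1.
A player with w wins dominates both others in C(w,2) triples; summing gives 15 + 15 + 1 + 0 + 10 + 3 + 6 + 0 = 50 transitive triples.
Total triples C(8,3) = 56, so cyclic triples = 56 − 50 = 6.

6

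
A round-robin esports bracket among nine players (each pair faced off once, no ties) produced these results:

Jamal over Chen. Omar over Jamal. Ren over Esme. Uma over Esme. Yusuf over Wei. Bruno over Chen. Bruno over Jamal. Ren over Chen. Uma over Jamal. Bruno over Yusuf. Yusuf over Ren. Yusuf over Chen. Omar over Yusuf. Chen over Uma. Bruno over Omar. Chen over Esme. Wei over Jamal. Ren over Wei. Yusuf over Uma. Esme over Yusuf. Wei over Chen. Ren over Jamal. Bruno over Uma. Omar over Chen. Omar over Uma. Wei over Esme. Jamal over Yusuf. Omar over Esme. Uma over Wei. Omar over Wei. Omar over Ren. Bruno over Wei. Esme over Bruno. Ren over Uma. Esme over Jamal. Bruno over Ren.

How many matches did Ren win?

5

Ren's results: beat Wei, Uma, Jamal, Esme, Chen; lost to Omar, Yusuf, Bruno.
That is 5 wins.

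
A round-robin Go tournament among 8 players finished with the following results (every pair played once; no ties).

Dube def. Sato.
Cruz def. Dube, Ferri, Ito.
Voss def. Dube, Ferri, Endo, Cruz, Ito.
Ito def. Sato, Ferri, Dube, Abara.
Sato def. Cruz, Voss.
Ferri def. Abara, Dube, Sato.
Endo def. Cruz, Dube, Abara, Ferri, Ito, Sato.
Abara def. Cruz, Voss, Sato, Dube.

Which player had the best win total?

Endo

Win totals: Sato 2, Abara 4, Voss 5, Dube 1, Ferri 3, Ito 4, Endo 6, Cruz 3.
Endo leads with 6 wins (next highest: 5).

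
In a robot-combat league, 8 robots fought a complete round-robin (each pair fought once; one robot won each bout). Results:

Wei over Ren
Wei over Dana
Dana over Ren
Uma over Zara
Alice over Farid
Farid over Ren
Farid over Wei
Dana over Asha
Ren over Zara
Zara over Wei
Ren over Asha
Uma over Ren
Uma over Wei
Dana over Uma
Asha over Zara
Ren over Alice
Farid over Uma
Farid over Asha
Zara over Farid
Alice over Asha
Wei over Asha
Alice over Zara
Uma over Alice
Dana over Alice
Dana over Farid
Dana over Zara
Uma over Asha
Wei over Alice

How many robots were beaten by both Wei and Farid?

Wei beat: Asha, Ren, Alice, Dana.
Farid beat: Asha, Ren, Wei, Uma.
Both beat: Asha, Ren — 2.

2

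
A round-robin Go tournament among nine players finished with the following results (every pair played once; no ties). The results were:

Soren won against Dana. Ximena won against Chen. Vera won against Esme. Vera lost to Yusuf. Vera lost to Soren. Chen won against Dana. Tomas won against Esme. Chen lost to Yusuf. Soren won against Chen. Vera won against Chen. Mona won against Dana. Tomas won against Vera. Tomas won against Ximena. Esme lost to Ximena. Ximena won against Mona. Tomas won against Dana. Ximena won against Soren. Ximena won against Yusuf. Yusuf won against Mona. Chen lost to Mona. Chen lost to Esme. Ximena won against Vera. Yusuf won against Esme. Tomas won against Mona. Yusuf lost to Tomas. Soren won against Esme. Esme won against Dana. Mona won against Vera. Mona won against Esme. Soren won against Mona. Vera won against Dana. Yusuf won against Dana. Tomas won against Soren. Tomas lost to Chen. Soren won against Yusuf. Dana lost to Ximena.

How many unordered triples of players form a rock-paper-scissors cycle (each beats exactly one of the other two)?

6

Win totals: Vera 3, Mona 4, Esme 2, Yusuf 5, Dana 0, Chen 2, Ximena 7, Tomas 7, Soren 6.
A player with w wins dominates both others in C(w,2) triples; summing gives 3 + 6 + 1 + 10 + 0 + 1 + 21 + 21 + 15 = 78 transitive triples.
Total triples C(9,3) = 84, so cyclic triples = 84 − 78 = 6.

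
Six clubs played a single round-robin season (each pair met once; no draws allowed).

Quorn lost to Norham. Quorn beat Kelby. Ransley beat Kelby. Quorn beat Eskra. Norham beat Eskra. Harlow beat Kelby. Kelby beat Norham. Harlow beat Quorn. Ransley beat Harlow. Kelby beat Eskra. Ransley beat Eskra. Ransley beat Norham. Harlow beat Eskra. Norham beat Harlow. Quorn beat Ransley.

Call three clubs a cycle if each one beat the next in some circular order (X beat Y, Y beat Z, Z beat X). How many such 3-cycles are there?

Of the C(6,3) = 20 triples, the cyclic ones are: {Kelby, Quorn, Norham}; {Kelby, Norham, Harlow}; {Quorn, Norham, Ransley}; {Quorn, Ransley, Harlow}.
That is 4.

4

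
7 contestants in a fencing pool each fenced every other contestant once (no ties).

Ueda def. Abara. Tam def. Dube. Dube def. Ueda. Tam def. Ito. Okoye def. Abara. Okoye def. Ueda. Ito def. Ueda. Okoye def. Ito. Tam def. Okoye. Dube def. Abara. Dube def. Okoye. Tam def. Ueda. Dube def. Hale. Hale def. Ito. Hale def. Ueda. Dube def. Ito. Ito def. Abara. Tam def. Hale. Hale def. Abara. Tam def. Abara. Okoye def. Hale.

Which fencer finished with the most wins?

Win totals: Dube 5, Ito 2, Abara 0, Ueda 1, Hale 3, Tam 6, Okoye 4.
Tam leads with 6 wins (next highest: 5).

Tam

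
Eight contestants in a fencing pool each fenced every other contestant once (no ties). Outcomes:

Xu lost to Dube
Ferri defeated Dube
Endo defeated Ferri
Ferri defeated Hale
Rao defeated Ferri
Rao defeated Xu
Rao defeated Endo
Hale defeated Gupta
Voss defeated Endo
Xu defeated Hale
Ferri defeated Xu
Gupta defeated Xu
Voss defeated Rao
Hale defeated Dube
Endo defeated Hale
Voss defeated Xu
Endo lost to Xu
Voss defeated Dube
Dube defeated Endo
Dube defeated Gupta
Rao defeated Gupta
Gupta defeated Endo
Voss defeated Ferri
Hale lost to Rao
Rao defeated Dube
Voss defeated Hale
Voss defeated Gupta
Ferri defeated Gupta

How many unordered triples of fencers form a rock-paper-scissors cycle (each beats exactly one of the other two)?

Win totals: Gupta 2, Rao 6, Ferri 4, Xu 2, Dube 3, Voss 7, Endo 2, Hale 2.
A fencer with w wins dominates both others in C(w,2) triples; summing gives 1 + 15 + 6 + 1 + 3 + 21 + 1 + 1 = 49 transitive triples.
Total triples C(8,3) = 56, so cyclic triples = 56 − 49 = 7.

7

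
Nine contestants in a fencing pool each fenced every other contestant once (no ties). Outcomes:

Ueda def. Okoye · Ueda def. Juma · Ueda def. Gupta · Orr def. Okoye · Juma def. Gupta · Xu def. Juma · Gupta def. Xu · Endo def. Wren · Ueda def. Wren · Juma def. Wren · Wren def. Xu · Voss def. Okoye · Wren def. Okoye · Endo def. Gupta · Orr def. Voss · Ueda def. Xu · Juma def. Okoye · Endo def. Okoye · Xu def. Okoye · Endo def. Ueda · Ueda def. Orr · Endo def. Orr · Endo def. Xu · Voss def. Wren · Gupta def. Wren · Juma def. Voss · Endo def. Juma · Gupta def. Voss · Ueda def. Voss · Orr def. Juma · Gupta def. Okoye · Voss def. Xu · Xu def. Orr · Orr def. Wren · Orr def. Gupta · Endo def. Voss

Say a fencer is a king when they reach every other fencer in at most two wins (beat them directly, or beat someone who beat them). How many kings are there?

1

Endo reaches everyone (king).
Gupta cannot reach Endo, Ueda in two steps.
Juma cannot reach Endo, Ueda, Orr in two steps.
Okoye cannot reach Endo, Gupta, Juma, Voss, Ueda, Xu, Orr, Wren in two steps.
Voss cannot reach Endo, Gupta, Ueda in two steps.
Ueda cannot reach Endo in two steps.
Xu cannot reach Endo, Ueda in two steps.
Orr cannot reach Endo, Ueda in two steps.
Wren cannot reach Endo, Gupta, Voss, Ueda in two steps.
Kings: Endo — 1.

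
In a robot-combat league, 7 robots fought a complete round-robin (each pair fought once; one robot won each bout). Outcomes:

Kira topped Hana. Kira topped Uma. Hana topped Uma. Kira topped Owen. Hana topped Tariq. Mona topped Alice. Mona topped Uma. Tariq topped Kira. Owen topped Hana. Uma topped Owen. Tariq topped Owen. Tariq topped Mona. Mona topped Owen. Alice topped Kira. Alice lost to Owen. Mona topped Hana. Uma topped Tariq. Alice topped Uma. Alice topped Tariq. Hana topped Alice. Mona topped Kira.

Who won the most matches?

Win totals: Hana 3, Kira 3, Uma 2, Tariq 3, Mona 5, Owen 2, Alice 3.
Mona leads with 5 wins (next highest: 3).

Mona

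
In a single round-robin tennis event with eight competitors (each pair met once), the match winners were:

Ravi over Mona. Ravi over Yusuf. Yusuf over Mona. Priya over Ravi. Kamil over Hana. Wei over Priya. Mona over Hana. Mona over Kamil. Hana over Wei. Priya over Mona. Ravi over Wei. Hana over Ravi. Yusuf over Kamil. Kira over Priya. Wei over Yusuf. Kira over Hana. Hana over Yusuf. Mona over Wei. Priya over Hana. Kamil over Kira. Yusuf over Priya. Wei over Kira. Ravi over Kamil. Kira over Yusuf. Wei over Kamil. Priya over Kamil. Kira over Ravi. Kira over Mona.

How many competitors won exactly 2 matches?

1

Win totals: Kira 5, Wei 4, Hana 3, Ravi 4, Kamil 2, Yusuf 3, Priya 4, Mona 3.
Exactly 2: Kamil — 1 competitor.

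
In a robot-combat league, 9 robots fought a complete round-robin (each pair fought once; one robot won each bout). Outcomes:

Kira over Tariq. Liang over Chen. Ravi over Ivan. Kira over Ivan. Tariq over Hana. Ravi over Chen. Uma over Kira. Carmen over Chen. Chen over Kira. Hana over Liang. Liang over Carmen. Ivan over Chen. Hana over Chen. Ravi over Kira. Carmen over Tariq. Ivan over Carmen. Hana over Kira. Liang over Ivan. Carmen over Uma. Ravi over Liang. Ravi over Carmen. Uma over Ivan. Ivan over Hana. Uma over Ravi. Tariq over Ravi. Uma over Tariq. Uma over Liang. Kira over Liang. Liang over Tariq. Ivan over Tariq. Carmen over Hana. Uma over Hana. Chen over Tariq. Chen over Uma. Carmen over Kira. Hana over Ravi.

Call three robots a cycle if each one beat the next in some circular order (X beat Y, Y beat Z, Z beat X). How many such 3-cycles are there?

24

Win totals: Tariq 2, Carmen 5, Chen 3, Ivan 4, Ravi 5, Uma 6, Liang 4, Hana 4, Kira 3.
A robot with w wins dominates both others in C(w,2) triples; summing gives 1 + 10 + 3 + 6 + 10 + 15 + 6 + 6 + 3 = 60 transitive triples.
Total triples C(9,3) = 84, so cyclic triples = 84 − 60 = 24.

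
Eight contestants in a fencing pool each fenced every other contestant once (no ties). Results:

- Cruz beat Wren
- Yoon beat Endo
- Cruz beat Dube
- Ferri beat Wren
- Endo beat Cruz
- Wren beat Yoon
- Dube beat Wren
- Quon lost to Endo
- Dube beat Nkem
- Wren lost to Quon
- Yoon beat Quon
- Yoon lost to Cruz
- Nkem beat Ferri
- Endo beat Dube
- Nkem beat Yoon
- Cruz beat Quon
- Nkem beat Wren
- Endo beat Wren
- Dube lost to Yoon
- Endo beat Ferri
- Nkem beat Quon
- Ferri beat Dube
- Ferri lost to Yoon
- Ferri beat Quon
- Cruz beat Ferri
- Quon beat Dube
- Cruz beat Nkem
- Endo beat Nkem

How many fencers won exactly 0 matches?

Win totals: Wren 1, Quon 2, Ferri 3, Dube 2, Yoon 4, Cruz 6, Nkem 4, Endo 6.
No fencer has exactly 0 wins.

0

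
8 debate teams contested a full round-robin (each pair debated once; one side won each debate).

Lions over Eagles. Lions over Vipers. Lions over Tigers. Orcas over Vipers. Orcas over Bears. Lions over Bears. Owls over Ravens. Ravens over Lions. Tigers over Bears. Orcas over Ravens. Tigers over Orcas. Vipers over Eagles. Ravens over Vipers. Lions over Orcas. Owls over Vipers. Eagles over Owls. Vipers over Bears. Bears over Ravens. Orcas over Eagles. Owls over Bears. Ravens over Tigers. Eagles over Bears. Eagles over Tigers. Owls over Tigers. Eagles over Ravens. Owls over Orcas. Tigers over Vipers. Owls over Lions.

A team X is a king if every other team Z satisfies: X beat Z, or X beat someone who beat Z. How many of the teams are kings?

4

Bears cannot reach Orcas, Eagles, Owls in two steps.
Orcas reaches everyone (king).
Ravens cannot reach Owls in two steps.
Eagles reaches everyone (king).
Vipers cannot reach Orcas, Lions in two steps.
Owls reaches everyone (king).
Lions reaches everyone (king).
Tigers cannot reach Owls, Lions in two steps.
Kings: Orcas, Eagles, Owls, Lions — 4.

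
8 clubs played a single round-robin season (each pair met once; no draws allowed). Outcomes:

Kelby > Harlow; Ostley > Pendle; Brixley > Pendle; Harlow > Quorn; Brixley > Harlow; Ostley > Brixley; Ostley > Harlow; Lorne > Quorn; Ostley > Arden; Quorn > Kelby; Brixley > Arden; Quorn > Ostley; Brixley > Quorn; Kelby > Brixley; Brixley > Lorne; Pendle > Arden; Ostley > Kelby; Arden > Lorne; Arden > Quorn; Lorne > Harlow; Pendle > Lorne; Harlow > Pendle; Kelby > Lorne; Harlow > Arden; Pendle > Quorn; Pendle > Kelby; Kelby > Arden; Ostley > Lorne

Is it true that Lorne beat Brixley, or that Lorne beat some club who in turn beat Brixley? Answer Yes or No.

Lorne did not beat Brixley directly.
Lorne beat Quorn, Harlow, but each of them lost to Brixley. No two-step path.

No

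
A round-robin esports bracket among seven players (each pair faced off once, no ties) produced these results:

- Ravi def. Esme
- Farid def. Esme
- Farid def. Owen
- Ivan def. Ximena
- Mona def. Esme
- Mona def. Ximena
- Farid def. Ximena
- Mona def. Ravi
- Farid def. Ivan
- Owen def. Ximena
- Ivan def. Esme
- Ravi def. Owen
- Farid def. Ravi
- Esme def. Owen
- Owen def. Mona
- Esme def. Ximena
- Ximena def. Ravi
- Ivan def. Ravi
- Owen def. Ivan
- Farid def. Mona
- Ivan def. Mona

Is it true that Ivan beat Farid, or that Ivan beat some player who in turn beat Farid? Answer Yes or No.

No

Ivan did not beat Farid directly.
Ivan beat Ravi, Esme, Mona, Ximena, but each of them lost to Farid. No two-step path.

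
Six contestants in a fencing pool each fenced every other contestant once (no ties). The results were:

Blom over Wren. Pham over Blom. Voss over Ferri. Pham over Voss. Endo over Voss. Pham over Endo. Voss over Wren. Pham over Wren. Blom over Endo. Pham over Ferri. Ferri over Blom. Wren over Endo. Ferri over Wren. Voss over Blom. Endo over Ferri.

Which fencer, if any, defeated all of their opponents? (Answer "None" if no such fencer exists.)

Pham

Pham has 5 wins out of 5 opponents — a perfect record.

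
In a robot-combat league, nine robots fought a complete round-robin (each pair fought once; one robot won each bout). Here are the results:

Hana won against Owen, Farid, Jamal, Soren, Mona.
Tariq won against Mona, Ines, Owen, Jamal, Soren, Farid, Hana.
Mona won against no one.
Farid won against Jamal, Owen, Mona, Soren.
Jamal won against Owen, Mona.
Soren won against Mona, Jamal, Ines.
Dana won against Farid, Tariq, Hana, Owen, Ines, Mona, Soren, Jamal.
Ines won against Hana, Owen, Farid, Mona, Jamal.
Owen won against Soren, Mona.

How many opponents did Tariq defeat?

Tariq's results: beat Jamal, Soren, Ines, Farid, Owen, Hana, Mona; lost to Dana.
That is 7 wins.

7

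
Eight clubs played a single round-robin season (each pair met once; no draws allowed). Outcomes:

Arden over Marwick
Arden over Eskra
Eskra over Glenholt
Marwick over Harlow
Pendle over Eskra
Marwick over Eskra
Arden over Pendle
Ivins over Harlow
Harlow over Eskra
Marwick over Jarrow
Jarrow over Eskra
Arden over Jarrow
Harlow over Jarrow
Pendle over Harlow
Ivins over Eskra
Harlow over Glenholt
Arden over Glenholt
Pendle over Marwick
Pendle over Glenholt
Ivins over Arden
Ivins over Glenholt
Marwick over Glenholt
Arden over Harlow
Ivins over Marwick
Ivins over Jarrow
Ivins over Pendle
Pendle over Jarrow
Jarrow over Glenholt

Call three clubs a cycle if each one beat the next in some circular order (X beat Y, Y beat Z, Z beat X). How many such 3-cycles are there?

0

Win totals: Eskra 1, Pendle 5, Arden 6, Jarrow 2, Harlow 3, Marwick 4, Ivins 7, Glenholt 0.
A club with w wins dominates both others in C(w,2) triples; summing gives 0 + 10 + 15 + 1 + 3 + 6 + 21 + 0 = 56 transitive triples.
Total triples C(8,3) = 56, so cyclic triples = 56 − 56 = 0.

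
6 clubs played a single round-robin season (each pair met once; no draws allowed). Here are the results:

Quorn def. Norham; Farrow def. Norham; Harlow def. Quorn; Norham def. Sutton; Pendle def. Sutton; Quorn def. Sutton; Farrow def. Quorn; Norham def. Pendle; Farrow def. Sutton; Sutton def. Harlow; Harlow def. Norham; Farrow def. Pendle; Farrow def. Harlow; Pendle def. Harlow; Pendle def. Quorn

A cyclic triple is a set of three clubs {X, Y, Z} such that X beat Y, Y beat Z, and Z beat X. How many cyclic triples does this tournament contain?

Of the C(6,3) = 20 triples, the cyclic ones are: {Sutton, Quorn, Harlow}; {Sutton, Norham, Harlow}; {Quorn, Norham, Pendle}; {Norham, Pendle, Harlow}.
That is 4.

4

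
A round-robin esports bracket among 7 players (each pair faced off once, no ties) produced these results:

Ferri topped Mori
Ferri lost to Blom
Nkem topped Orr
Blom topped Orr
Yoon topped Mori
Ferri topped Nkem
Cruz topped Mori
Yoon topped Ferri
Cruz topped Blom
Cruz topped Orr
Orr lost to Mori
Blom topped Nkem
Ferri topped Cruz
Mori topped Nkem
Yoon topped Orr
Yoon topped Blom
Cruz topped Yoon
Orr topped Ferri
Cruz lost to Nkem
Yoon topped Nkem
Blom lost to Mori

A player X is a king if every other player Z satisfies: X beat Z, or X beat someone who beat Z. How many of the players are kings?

Yoon reaches everyone (king).
Blom cannot reach Yoon in two steps.
Ferri reaches everyone (king).
Mori cannot reach Yoon in two steps.
Orr cannot reach Yoon, Blom in two steps.
Cruz reaches everyone (king).
Nkem reaches everyone (king).
Kings: Yoon, Ferri, Cruz, Nkem — 4.

4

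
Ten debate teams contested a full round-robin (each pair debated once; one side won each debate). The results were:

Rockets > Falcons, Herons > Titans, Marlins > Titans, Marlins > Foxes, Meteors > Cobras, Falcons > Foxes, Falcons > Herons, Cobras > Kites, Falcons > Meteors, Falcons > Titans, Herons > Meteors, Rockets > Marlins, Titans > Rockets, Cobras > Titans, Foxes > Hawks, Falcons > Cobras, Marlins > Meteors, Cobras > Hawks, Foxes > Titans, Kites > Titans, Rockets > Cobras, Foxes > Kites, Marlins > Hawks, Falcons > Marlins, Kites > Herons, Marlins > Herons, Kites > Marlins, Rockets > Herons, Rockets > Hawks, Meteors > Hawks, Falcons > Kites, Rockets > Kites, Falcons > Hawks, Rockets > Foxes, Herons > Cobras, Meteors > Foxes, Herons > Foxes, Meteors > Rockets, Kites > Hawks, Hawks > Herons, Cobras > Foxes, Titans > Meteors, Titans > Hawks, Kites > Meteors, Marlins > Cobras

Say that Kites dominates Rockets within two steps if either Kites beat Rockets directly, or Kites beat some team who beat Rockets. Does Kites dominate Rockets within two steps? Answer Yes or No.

Yes

Kites did not beat Rockets directly.
Kites beat Herons, Meteors, Marlins, Titans, Hawks. Of those, Meteors beat Rockets.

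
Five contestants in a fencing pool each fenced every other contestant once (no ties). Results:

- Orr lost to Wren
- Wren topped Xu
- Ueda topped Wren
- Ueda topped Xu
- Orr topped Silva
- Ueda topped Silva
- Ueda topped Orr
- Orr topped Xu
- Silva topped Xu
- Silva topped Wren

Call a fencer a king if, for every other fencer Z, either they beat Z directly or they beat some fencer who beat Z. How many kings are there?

1

Silva cannot reach Ueda in two steps.
Wren cannot reach Ueda in two steps.
Xu cannot reach Silva, Wren, Ueda, Orr in two steps.
Ueda reaches everyone (king).
Orr cannot reach Ueda in two steps.
Kings: Ueda — 1.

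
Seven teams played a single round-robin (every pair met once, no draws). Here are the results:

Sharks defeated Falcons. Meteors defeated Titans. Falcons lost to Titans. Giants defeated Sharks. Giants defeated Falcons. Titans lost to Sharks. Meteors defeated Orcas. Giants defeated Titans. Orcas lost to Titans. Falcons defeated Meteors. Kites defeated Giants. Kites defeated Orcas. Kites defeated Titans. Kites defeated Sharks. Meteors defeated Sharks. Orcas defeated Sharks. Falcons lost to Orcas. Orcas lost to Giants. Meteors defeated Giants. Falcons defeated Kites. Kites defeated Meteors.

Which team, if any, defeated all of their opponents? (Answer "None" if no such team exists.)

Highest win total is Kites with 5 (out of 6 possible).
Kites lost to Falcons, so no team went undefeated.

None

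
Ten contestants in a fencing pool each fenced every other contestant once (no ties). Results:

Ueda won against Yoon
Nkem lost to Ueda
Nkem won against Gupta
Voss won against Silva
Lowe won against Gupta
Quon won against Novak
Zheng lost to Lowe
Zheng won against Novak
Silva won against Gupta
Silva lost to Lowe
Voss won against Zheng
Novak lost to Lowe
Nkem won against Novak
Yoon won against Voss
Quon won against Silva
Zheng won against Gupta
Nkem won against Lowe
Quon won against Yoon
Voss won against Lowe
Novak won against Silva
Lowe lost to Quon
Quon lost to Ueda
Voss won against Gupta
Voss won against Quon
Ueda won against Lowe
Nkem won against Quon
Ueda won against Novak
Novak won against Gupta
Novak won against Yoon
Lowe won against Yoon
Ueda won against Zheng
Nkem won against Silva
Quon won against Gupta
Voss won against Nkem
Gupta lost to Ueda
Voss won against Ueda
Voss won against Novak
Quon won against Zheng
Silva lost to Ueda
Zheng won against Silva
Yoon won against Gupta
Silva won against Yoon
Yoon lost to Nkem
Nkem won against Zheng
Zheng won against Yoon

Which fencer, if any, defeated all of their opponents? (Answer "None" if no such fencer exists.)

Highest win total is Voss with 8 (out of 9 possible).
Voss lost to Yoon, so no fencer went undefeated.

None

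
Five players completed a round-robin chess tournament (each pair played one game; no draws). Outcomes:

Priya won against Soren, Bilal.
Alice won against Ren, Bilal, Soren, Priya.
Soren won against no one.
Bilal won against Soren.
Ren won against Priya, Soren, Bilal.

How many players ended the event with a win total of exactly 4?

Win totals: Ren 3, Soren 0, Alice 4, Priya 2, Bilal 1.
Exactly 4: Alice — 1 player.

1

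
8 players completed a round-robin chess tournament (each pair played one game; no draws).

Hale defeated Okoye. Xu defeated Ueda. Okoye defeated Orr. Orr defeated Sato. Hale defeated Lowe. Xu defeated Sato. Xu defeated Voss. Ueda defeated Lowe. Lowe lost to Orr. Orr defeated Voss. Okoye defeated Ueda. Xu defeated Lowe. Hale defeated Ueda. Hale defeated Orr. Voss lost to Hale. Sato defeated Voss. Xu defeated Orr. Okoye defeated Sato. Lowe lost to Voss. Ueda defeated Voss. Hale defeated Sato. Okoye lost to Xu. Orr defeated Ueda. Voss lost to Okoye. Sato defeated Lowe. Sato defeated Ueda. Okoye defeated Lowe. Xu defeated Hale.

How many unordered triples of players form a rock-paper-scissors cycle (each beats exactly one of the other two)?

Win totals: Okoye 5, Lowe 0, Xu 7, Hale 6, Voss 1, Ueda 2, Orr 4, Sato 3.
A player with w wins dominates both others in C(w,2) triples; summing gives 10 + 0 + 21 + 15 + 0 + 1 + 6 + 3 = 56 transitive triples.
Total triples C(8,3) = 56, so cyclic triples = 56 − 56 = 0.

0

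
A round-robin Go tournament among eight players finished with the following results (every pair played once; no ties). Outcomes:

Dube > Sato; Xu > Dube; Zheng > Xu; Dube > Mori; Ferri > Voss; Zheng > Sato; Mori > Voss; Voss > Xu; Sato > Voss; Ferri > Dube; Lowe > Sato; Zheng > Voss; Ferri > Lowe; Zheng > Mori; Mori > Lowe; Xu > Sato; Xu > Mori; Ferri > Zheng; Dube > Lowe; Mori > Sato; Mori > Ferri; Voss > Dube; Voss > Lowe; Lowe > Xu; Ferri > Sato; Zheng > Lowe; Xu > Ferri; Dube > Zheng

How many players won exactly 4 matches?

3

Win totals: Ferri 5, Dube 4, Zheng 5, Sato 1, Lowe 2, Xu 4, Mori 4, Voss 3.
Exactly 4: Dube, Xu, Mori — 3 players.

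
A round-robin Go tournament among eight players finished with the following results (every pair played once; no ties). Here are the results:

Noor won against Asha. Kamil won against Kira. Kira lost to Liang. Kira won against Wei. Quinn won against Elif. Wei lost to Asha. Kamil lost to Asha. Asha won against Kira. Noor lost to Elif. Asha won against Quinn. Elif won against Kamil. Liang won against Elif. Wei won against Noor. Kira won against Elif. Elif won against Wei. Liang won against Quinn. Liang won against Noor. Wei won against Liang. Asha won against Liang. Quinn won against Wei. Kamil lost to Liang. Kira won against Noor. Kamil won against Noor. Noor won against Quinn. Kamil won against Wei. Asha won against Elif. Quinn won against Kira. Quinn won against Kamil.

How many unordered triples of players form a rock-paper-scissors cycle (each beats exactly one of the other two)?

Win totals: Quinn 4, Liang 5, Asha 6, Elif 3, Kamil 3, Wei 2, Noor 2, Kira 3.
A player with w wins dominates both others in C(w,2) triples; summing gives 6 + 10 + 15 + 3 + 3 + 1 + 1 + 3 = 42 transitive triples.
Total triples C(8,3) = 56, so cyclic triples = 56 − 42 = 14.

14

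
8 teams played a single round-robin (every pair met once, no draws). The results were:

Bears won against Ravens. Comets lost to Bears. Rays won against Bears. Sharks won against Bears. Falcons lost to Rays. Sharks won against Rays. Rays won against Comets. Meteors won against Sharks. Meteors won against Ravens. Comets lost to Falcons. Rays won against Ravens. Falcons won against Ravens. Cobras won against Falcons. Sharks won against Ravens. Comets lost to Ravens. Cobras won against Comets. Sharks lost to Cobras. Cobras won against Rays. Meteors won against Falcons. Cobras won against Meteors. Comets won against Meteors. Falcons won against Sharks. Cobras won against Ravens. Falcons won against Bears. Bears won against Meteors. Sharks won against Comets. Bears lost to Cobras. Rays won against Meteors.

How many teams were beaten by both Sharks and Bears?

2

Sharks beat: Rays, Comets, Ravens, Bears.
Bears beat: Meteors, Comets, Ravens.
Both beat: Comets, Ravens — 2.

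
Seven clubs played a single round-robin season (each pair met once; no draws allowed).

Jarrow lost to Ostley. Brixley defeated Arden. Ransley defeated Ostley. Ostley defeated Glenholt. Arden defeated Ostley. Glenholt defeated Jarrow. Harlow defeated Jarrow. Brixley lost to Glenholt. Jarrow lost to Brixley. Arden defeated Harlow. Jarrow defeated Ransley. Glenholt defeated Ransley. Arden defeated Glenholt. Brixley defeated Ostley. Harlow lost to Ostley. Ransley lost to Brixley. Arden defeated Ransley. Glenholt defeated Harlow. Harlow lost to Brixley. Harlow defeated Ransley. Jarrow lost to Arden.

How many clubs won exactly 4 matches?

1

Win totals: Ransley 1, Jarrow 1, Brixley 5, Arden 5, Ostley 3, Glenholt 4, Harlow 2.
Exactly 4: Glenholt — 1 club.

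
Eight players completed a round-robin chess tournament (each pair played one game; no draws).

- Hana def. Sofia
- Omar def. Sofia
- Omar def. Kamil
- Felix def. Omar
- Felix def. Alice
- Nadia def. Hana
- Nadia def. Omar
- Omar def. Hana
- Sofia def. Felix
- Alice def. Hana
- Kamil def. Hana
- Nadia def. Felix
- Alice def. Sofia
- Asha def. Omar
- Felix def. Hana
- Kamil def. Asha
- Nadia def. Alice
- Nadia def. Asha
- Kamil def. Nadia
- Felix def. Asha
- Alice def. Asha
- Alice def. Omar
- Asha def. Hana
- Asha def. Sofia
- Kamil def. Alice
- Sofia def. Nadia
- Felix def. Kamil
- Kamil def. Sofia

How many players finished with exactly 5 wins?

3

Win totals: Felix 5, Kamil 5, Alice 4, Nadia 5, Asha 3, Hana 1, Sofia 2, Omar 3.
Exactly 5: Felix, Kamil, Nadia — 3 players.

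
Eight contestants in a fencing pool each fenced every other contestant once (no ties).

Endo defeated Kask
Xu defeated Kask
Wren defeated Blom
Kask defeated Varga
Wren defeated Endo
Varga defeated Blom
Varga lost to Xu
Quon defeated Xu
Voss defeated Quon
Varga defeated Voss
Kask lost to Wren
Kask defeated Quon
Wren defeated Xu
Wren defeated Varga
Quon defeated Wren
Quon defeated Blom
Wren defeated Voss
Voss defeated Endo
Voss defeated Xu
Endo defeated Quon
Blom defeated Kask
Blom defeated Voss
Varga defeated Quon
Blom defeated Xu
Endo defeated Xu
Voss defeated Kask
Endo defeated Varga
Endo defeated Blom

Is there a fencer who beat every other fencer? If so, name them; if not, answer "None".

Highest win total is Wren with 6 (out of 7 possible).
Wren lost to Quon, so no fencer went undefeated.

None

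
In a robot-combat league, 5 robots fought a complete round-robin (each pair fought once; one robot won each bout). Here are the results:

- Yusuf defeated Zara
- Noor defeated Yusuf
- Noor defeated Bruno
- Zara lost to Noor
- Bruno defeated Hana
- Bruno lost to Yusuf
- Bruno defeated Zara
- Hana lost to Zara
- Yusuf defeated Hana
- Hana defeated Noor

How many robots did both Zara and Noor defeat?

0

Zara beat: Hana.
Noor beat: Yusuf, Zara, Bruno.
No one was beaten by both.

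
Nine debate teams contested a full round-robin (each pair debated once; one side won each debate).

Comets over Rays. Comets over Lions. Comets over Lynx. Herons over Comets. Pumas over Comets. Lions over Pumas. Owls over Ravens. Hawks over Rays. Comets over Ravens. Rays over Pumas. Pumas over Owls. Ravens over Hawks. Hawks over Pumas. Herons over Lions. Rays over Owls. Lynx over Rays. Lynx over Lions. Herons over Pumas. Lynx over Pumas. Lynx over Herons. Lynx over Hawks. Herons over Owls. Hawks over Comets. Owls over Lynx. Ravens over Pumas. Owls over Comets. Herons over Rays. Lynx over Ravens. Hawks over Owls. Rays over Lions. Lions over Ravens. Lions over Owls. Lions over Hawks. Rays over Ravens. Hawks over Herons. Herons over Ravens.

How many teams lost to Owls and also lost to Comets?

Owls beat: Ravens, Comets, Lynx.
Comets beat: Ravens, Lions, Rays, Lynx.
Both beat: Ravens, Lynx — 2.

2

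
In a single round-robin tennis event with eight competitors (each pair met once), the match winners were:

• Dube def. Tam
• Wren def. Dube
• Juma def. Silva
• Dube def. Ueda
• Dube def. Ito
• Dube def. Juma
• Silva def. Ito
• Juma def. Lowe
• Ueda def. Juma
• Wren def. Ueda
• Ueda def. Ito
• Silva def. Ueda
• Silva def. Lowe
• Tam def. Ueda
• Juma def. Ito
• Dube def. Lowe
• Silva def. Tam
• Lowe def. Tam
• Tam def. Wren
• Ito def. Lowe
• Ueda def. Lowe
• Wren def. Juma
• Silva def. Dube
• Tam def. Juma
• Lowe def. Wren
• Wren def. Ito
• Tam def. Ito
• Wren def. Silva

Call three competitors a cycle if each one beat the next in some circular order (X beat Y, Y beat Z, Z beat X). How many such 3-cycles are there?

13

Win totals: Tam 4, Juma 3, Lowe 2, Silva 5, Ueda 3, Wren 5, Dube 5, Ito 1.
A competitor with w wins dominates both others in C(w,2) triples; summing gives 6 + 3 + 1 + 10 + 3 + 10 + 10 + 0 = 43 transitive triples.
Total triples C(8,3) = 56, so cyclic triples = 56 − 43 = 13.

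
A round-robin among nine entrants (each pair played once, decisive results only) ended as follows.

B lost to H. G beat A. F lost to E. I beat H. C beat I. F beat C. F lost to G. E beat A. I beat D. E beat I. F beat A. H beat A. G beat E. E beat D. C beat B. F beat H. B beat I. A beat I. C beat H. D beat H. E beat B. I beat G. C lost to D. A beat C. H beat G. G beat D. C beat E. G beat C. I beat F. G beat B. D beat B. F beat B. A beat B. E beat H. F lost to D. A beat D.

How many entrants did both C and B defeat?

C beat: B, E, H, I.
B beat: I.
Both beat: I — 1.

1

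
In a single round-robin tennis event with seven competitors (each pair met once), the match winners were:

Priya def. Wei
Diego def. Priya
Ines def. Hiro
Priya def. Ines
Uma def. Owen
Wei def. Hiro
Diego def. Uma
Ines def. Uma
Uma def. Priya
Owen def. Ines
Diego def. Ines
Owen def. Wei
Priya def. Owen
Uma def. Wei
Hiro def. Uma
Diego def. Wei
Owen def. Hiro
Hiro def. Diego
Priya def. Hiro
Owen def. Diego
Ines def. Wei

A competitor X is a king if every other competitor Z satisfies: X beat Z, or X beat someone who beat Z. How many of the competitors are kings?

Priya reaches everyone (king).
Uma reaches everyone (king).
Hiro reaches everyone (king).
Owen reaches everyone (king).
Diego reaches everyone (king).
Wei cannot reach Priya, Owen, Ines in two steps.
Ines reaches everyone (king).
Kings: Priya, Uma, Hiro, Owen, Diego, Ines — 6.

6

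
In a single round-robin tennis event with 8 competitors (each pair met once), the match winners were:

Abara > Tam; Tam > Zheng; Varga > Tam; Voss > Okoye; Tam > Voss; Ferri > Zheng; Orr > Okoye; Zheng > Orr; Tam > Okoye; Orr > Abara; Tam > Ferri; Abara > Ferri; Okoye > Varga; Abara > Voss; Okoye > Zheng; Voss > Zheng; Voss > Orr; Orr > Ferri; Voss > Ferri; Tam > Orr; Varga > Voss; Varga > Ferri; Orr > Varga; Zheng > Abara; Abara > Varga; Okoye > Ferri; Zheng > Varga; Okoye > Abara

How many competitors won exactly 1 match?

1

Win totals: Voss 4, Okoye 4, Varga 3, Tam 5, Orr 4, Zheng 3, Abara 4, Ferri 1.
Exactly 1: Ferri — 1 competitor.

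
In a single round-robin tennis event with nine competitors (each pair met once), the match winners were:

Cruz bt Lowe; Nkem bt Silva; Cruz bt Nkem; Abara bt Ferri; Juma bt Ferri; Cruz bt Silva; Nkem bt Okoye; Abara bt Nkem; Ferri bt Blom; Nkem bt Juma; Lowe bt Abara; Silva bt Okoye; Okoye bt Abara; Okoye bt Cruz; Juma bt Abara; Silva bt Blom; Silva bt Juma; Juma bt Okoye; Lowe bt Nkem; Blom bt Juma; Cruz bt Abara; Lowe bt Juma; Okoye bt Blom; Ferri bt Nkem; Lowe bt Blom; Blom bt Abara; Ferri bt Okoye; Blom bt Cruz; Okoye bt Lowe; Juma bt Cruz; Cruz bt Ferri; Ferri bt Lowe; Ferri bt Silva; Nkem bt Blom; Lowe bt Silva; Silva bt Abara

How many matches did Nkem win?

4

Nkem's results: beat Blom, Juma, Okoye, Silva; lost to Lowe, Cruz, Abara, Ferri.
That is 4 wins.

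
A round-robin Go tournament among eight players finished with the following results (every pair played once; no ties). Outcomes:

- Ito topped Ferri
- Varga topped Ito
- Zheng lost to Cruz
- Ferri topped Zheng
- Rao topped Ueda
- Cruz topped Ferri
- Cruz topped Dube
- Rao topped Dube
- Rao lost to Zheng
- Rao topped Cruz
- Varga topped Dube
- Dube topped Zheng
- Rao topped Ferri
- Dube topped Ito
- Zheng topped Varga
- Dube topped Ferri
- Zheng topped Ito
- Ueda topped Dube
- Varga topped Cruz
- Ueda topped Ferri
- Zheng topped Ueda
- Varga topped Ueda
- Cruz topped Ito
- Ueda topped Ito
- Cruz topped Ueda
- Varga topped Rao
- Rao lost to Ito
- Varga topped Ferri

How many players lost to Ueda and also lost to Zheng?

1

Ueda beat: Ferri, Dube, Ito.
Zheng beat: Varga, Ueda, Ito, Rao.
Both beat: Ito — 1.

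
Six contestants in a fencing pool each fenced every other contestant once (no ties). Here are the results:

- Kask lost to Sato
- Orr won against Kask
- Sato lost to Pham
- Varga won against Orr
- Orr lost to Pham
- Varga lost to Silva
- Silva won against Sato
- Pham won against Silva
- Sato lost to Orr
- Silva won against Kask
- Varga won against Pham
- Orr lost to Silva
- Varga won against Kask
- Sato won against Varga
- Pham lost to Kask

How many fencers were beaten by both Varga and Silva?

Varga beat: Pham, Orr, Kask.
Silva beat: Sato, Varga, Orr, Kask.
Both beat: Orr, Kask — 2.

2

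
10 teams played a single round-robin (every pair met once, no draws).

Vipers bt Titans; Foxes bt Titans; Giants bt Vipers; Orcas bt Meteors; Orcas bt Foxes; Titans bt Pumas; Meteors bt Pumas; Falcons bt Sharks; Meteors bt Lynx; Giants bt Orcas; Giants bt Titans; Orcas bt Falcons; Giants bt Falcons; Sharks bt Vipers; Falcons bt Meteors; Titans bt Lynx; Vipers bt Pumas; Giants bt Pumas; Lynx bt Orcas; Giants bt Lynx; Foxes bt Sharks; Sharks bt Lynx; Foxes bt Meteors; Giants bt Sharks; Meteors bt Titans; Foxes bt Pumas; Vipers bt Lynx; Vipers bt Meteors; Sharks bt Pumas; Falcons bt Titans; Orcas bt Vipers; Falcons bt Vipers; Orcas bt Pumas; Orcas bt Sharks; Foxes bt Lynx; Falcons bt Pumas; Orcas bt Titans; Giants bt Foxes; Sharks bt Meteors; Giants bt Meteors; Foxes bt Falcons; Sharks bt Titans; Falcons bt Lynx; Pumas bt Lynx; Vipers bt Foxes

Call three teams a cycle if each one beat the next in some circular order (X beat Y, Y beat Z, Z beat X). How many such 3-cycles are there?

9

Win totals: Vipers 5, Sharks 5, Giants 9, Orcas 7, Lynx 1, Pumas 1, Titans 2, Meteors 3, Foxes 6, Falcons 6.
A team with w wins dominates both others in C(w,2) triples; summing gives 10 + 10 + 36 + 21 + 0 + 0 + 1 + 3 + 15 + 15 = 111 transitive triples.
Total triples C(10,3) = 120, so cyclic triples = 120 − 111 = 9.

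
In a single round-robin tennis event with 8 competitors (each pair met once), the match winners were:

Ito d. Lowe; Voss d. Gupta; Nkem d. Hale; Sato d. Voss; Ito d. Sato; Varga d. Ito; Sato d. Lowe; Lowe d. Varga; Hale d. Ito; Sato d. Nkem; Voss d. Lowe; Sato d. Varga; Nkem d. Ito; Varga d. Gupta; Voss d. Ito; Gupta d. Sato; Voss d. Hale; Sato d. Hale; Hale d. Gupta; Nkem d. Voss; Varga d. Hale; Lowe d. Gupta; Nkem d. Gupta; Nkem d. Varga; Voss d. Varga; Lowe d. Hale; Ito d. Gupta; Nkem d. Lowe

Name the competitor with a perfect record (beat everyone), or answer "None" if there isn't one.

None

Highest win total is Nkem with 6 (out of 7 possible).
Nkem lost to Sato, so no competitor went undefeated.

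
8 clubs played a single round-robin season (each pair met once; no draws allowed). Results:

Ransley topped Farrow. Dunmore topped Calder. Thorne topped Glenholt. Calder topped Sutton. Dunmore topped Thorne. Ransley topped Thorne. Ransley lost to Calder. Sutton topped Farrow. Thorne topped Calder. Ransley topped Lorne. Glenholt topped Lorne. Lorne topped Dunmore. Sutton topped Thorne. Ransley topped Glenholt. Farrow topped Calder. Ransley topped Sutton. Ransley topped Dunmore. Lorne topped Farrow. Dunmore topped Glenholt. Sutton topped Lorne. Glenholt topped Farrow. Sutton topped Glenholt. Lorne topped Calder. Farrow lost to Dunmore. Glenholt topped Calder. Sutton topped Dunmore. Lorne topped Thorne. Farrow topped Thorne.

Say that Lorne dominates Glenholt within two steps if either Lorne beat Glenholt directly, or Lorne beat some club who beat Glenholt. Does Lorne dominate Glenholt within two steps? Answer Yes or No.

Yes

Lorne did not beat Glenholt directly.
Lorne beat Dunmore, Calder, Farrow, Thorne. Of those, Dunmore beat Glenholt.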